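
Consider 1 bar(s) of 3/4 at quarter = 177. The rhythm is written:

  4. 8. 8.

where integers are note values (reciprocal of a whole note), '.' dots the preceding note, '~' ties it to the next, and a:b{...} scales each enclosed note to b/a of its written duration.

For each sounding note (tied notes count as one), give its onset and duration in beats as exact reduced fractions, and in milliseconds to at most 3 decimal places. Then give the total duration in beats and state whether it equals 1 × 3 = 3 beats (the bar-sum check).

1) 0.0ms=0b +508.475ms=3/2b
2) 508.475ms=3/2b +254.237ms=3/4b
3) 762.712ms=9/4b +254.237ms=3/4b
Σ=3b of 3 (177bpm 3/4) — PASS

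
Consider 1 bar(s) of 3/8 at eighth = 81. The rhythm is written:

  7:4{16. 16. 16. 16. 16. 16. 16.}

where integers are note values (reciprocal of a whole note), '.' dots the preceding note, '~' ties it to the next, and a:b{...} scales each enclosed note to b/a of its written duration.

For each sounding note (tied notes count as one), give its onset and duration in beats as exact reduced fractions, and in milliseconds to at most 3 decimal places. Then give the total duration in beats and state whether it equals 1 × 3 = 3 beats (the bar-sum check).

1) 0.0ms=0b +317.46ms=3/7b
2) 317.46ms=3/7b +317.46ms=3/7b
3) 634.921ms=6/7b +317.46ms=3/7b
4) 952.381ms=9/7b +317.46ms=3/7b
5) 1269.841ms=12/7b +317.46ms=3/7b
6) 1587.302ms=15/7b +317.46ms=3/7b
7) 1904.762ms=18/7b +317.46ms=3/7b
Σ=3b of 3 (81bpm 3/8) — PASS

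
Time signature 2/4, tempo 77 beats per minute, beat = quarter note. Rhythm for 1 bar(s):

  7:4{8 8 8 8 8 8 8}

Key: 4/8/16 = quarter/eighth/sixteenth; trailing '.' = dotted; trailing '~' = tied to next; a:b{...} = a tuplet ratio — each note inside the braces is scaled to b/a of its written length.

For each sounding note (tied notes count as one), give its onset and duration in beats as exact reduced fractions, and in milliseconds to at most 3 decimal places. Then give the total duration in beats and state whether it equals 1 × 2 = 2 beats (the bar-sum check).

1) 0.0ms=0b +222.635ms=2/7b
2) 222.635ms=2/7b +222.635ms=2/7b
3) 445.269ms=4/7b +222.635ms=2/7b
4) 667.904ms=6/7b +222.635ms=2/7b
5) 890.538ms=8/7b +222.635ms=2/7b
6) 1113.173ms=10/7b +222.635ms=2/7b
7) 1335.807ms=12/7b +222.635ms=2/7b
Σ=2b of 2 (77bpm 2/4) — PASS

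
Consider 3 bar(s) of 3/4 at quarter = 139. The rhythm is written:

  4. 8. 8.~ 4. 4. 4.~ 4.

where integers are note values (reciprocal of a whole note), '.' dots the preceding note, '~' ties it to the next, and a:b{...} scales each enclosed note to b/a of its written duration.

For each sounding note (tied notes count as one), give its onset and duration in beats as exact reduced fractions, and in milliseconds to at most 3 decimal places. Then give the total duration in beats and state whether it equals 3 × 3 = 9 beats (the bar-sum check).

1) 0.0ms=0b +647.482ms=3/2b
2) 647.482ms=3/2b +323.741ms=3/4b
3) 971.223ms=9/4b +971.223ms=9/4b
4) 1942.446ms=9/2b +647.482ms=3/2b
5) 2589.928ms=6b +1294.964ms=3b
Σ=9b of 9 (139bpm 3/4) — PASS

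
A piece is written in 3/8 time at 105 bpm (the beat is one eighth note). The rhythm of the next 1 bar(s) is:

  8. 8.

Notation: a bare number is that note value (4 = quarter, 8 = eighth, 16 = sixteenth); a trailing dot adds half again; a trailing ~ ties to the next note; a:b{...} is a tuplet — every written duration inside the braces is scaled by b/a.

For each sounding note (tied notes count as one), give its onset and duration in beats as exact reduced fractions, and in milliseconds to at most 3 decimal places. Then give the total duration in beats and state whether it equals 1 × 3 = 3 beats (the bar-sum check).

1) 0.0ms=0b +857.143ms=3/2b
2) 857.143ms=3/2b +857.143ms=3/2b
Σ=3b of 3 (105bpm 3/8) — PASS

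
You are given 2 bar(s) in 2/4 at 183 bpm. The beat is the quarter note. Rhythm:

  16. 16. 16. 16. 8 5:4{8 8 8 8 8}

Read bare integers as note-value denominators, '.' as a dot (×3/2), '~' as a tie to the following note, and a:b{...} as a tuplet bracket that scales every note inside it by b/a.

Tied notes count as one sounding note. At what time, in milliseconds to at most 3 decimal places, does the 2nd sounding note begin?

note 2 onset = 3/8b = 122.951ms

1. 0.0ms @ 0 + 122.951ms (3/8)
2. 122.951ms @ 3/8 + 122.951ms (3/8)
3. 245.902ms @ 3/4 + 122.951ms (3/8)
4. 368.852ms @ 9/8 + 122.951ms (3/8)
5. 491.803ms @ 3/2 + 163.934ms (1/2)
6. 655.738ms @ 2 + 131.148ms (2/5)
7. 786.885ms @ 12/5 + 131.148ms (2/5)
8. 918.033ms @ 14/5 + 131.148ms (2/5)
9. 1049.18ms @ 16/5 + 131.148ms (2/5)
10. 1180.328ms @ 18/5 + 131.148ms (2/5)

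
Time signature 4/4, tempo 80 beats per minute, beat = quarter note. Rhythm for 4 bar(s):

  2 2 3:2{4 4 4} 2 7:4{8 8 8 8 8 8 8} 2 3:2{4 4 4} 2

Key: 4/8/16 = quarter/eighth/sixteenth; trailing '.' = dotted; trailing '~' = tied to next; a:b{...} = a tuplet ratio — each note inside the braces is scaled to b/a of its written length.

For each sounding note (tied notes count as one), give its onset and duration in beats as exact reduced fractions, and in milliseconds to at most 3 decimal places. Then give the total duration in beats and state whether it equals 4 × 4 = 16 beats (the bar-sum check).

1) 0.0ms=0b +1500.0ms=2b
2) 1500.0ms=2b +1500.0ms=2b
3) 3000.0ms=4b +500.0ms=2/3b
4) 3500.0ms=14/3b +500.0ms=2/3b
5) 4000.0ms=16/3b +500.0ms=2/3b
6) 4500.0ms=6b +1500.0ms=2b
7) 6000.0ms=8b +214.286ms=2/7b
8) 6214.286ms=58/7b +214.286ms=2/7b
9) 6428.571ms=60/7b +214.286ms=2/7b
10) 6642.857ms=62/7b +214.286ms=2/7b
11) 6857.143ms=64/7b +214.286ms=2/7b
12) 7071.429ms=66/7b +214.286ms=2/7b
13) 7285.714ms=68/7b +214.286ms=2/7b
14) 7500.0ms=10b +1500.0ms=2b
15) 9000.0ms=12b +500.0ms=2/3b
16) 9500.0ms=38/3b +500.0ms=2/3b
17) 10000.0ms=40/3b +500.0ms=2/3b
18) 10500.0ms=14b +1500.0ms=2b
Σ=16b of 16 (80bpm 4/4) — PASS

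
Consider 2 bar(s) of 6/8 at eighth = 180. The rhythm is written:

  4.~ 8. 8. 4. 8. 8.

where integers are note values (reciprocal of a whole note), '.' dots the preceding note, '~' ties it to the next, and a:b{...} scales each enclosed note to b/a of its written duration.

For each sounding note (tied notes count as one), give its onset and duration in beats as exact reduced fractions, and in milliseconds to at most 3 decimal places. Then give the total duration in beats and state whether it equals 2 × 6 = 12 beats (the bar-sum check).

1) 0.0ms=0b +1500.0ms=9/2b
2) 1500.0ms=9/2b +500.0ms=3/2b
3) 2000.0ms=6b +1000.0ms=3b
4) 3000.0ms=9b +500.0ms=3/2b
5) 3500.0ms=21/2b +500.0ms=3/2b
Σ=12b of 12 (180bpm 6/8) — PASS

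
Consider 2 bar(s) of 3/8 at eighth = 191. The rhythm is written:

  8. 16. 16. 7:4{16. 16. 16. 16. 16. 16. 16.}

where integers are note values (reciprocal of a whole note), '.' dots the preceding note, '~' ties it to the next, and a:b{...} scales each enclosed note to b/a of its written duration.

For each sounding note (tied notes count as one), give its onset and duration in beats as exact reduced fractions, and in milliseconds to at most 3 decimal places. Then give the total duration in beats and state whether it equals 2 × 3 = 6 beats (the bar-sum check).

1) 0.0ms=0b +471.204ms=3/2b
2) 471.204ms=3/2b +235.602ms=3/4b
3) 706.806ms=9/4b +235.602ms=3/4b
4) 942.408ms=3b +134.63ms=3/7b
5) 1077.038ms=24/7b +134.63ms=3/7b
6) 1211.668ms=27/7b +134.63ms=3/7b
7) 1346.298ms=30/7b +134.63ms=3/7b
8) 1480.927ms=33/7b +134.63ms=3/7b
9) 1615.557ms=36/7b +134.63ms=3/7b
10) 1750.187ms=39/7b +134.63ms=3/7b
Σ=6b of 6 (191bpm 3/8) — PASS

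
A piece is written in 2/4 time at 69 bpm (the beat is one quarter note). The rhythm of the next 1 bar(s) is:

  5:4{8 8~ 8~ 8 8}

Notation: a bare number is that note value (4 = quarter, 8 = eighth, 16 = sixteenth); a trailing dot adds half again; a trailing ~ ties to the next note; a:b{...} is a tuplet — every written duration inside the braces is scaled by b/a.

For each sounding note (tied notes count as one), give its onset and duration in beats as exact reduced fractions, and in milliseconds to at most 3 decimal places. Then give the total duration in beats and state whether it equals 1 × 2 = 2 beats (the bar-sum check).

1) 0.0ms=0b +347.826ms=2/5b
2) 347.826ms=2/5b +1043.478ms=6/5b
3) 1391.304ms=8/5b +347.826ms=2/5b
Σ=2b of 2 (69bpm 2/4) — PASS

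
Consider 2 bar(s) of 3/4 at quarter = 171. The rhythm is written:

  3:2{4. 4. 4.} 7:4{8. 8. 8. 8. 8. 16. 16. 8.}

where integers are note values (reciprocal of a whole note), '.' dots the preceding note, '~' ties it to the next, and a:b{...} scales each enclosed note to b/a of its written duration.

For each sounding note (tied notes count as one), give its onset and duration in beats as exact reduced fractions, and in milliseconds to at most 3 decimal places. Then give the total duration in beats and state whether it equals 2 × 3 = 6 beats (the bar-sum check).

1) 0.0ms=0b +350.877ms=1b
2) 350.877ms=1b +350.877ms=1b
3) 701.754ms=2b +350.877ms=1b
4) 1052.632ms=3b +150.376ms=3/7b
5) 1203.008ms=24/7b +150.376ms=3/7b
6) 1353.383ms=27/7b +150.376ms=3/7b
7) 1503.759ms=30/7b +150.376ms=3/7b
8) 1654.135ms=33/7b +150.376ms=3/7b
9) 1804.511ms=36/7b +75.188ms=3/14b
10) 1879.699ms=75/14b +75.188ms=3/14b
11) 1954.887ms=39/7b +150.376ms=3/7b
Σ=6b of 6 (171bpm 3/4) — PASS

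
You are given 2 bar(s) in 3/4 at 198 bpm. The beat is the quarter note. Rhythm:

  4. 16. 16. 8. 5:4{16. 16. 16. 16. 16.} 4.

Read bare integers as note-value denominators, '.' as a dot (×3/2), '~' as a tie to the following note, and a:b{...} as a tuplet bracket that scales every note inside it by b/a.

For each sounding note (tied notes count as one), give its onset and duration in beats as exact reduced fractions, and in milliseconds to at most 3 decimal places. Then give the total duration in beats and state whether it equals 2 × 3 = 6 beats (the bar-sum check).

1) 0.0ms=0b +454.545ms=3/2b
2) 454.545ms=3/2b +113.636ms=3/8b
3) 568.182ms=15/8b +113.636ms=3/8b
4) 681.818ms=9/4b +227.273ms=3/4b
5) 909.091ms=3b +90.909ms=3/10b
6) 1000.0ms=33/10b +90.909ms=3/10b
7) 1090.909ms=18/5b +90.909ms=3/10b
8) 1181.818ms=39/10b +90.909ms=3/10b
9) 1272.727ms=21/5b +90.909ms=3/10b
10) 1363.636ms=9/2b +454.545ms=3/2b
Σ=6b of 6 (198bpm 3/4) — PASS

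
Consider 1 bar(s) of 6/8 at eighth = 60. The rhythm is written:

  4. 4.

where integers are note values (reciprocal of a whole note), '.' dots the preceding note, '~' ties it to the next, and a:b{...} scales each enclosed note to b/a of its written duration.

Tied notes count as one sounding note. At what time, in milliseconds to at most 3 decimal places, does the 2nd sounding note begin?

1. 0.0ms @ 0 + 3000.0ms (3)
2. 3000.0ms @ 3 + 3000.0ms (3)

note 2 onset = 3b = 3000.0ms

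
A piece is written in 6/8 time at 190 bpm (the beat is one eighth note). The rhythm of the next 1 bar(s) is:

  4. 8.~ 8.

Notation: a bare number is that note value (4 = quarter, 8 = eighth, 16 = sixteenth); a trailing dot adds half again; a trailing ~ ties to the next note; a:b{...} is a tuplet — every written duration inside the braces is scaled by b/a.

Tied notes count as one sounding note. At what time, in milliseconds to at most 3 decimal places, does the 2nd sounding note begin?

1. 0.0ms @ 0 + 947.368ms (3)
2. 947.368ms @ 3 + 947.368ms (3)

note 2 onset = 3b = 947.368ms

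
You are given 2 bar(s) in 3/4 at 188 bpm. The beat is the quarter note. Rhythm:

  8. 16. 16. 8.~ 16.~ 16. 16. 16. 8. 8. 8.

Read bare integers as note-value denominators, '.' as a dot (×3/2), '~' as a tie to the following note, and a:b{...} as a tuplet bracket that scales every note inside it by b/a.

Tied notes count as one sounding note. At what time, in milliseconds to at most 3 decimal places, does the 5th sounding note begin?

note 5 onset = 3b = 957.447ms

1. 0.0ms @ 0 + 239.362ms (3/4)
2. 239.362ms @ 3/4 + 119.681ms (3/8)
3. 359.043ms @ 9/8 + 119.681ms (3/8)
4. 478.723ms @ 3/2 + 478.723ms (3/2)
5. 957.447ms @ 3 + 119.681ms (3/8)
6. 1077.128ms @ 27/8 + 119.681ms (3/8)
7. 1196.809ms @ 15/4 + 239.362ms (3/4)
8. 1436.17ms @ 9/2 + 239.362ms (3/4)
9. 1675.532ms @ 21/4 + 239.362ms (3/4)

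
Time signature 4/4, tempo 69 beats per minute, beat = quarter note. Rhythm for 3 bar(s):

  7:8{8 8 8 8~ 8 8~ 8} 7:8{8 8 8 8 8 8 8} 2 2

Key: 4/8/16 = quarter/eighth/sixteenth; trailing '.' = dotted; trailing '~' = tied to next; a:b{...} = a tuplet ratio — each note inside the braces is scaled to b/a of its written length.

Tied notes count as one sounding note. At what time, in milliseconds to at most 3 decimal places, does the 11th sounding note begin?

1. 0.0ms @ 0 + 496.894ms (4/7)
2. 496.894ms @ 4/7 + 496.894ms (4/7)
3. 993.789ms @ 8/7 + 496.894ms (4/7)
4. 1490.683ms @ 12/7 + 993.789ms (8/7)
5. 2484.472ms @ 20/7 + 993.789ms (8/7)
6. 3478.261ms @ 4 + 496.894ms (4/7)
7. 3975.155ms @ 32/7 + 496.894ms (4/7)
8. 4472.05ms @ 36/7 + 496.894ms (4/7)
9. 4968.944ms @ 40/7 + 496.894ms (4/7)
10. 5465.839ms @ 44/7 + 496.894ms (4/7)
11. 5962.733ms @ 48/7 + 496.894ms (4/7)
12. 6459.627ms @ 52/7 + 496.894ms (4/7)
13. 6956.522ms @ 8 + 1739.13ms (2)
14. 8695.652ms @ 10 + 1739.13ms (2)

note 11 onset = 48/7b = 5962.733ms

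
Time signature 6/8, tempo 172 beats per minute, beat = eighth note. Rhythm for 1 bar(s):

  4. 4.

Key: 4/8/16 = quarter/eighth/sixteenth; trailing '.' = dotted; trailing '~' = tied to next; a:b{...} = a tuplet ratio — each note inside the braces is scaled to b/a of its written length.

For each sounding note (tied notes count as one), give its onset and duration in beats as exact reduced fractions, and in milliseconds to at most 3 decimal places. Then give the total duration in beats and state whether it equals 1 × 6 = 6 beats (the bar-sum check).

1) 0.0ms=0b +1046.512ms=3b
2) 1046.512ms=3b +1046.512ms=3b
Σ=6b of 6 (172bpm 6/8) — PASS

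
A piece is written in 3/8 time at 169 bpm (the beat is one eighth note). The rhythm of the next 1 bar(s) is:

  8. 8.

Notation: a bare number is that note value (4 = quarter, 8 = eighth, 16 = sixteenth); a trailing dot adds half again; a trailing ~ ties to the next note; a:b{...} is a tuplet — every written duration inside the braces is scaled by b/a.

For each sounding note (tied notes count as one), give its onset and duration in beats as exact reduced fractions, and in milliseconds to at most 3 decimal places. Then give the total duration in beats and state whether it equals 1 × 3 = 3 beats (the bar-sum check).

1) 0.0ms=0b +532.544ms=3/2b
2) 532.544ms=3/2b +532.544ms=3/2b
Σ=3b of 3 (169bpm 3/8) — PASS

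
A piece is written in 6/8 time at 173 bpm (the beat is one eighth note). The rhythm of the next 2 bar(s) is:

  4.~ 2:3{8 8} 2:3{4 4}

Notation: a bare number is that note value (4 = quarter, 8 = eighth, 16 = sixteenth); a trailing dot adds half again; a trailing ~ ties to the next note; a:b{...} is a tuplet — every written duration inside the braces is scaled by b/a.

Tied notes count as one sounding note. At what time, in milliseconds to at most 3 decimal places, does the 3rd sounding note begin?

note 3 onset = 6b = 2080.925ms

1. 0.0ms @ 0 + 1560.694ms (9/2)
2. 1560.694ms @ 9/2 + 520.231ms (3/2)
3. 2080.925ms @ 6 + 1040.462ms (3)
4. 3121.387ms @ 9 + 1040.462ms (3)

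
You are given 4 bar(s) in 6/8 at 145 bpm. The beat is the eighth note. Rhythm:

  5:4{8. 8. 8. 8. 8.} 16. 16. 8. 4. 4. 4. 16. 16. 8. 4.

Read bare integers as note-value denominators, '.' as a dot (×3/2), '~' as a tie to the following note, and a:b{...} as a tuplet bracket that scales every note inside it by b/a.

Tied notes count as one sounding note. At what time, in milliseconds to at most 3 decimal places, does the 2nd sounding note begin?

1. 0.0ms @ 0 + 496.552ms (6/5)
2. 496.552ms @ 6/5 + 496.552ms (6/5)
3. 993.103ms @ 12/5 + 496.552ms (6/5)
4. 1489.655ms @ 18/5 + 496.552ms (6/5)
5. 1986.207ms @ 24/5 + 496.552ms (6/5)
6. 2482.759ms @ 6 + 310.345ms (3/4)
7. 2793.103ms @ 27/4 + 310.345ms (3/4)
8. 3103.448ms @ 15/2 + 620.69ms (3/2)
9. 3724.138ms @ 9 + 1241.379ms (3)
10. 4965.517ms @ 12 + 1241.379ms (3)
11. 6206.897ms @ 15 + 1241.379ms (3)
12. 7448.276ms @ 18 + 310.345ms (3/4)
13. 7758.621ms @ 75/4 + 310.345ms (3/4)
14. 8068.966ms @ 39/2 + 620.69ms (3/2)
15. 8689.655ms @ 21 + 1241.379ms (3)

note 2 onset = 6/5b = 496.552ms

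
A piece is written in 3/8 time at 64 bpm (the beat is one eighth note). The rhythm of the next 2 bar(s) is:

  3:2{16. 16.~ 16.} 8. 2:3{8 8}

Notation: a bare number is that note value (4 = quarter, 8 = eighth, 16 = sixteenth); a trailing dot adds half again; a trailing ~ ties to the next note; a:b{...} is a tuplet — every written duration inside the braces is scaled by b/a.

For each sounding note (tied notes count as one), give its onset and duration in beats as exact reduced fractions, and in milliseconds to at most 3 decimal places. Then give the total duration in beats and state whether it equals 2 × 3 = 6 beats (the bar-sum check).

1) 0.0ms=0b +468.75ms=1/2b
2) 468.75ms=1/2b +937.5ms=1b
3) 1406.25ms=3/2b +1406.25ms=3/2b
4) 2812.5ms=3b +1406.25ms=3/2b
5) 4218.75ms=9/2b +1406.25ms=3/2b
Σ=6b of 6 (64bpm 3/8) — PASS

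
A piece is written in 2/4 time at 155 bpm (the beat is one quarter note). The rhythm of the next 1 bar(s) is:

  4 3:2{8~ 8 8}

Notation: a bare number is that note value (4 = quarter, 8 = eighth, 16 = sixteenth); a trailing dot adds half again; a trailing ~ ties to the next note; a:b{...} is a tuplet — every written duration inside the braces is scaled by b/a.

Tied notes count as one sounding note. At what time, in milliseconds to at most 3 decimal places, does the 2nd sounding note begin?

note 2 onset = 1b = 387.097ms

1. 0.0ms @ 0 + 387.097ms (1)
2. 387.097ms @ 1 + 258.065ms (2/3)
3. 645.161ms @ 5/3 + 129.032ms (1/3)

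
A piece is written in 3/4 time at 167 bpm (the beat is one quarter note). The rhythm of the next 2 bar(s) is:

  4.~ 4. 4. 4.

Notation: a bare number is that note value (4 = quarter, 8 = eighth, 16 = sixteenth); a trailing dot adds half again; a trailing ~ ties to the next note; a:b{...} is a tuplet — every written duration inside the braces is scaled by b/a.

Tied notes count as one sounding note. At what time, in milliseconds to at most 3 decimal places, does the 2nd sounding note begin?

note 2 onset = 3b = 1077.844ms

1. 0.0ms @ 0 + 1077.844ms (3)
2. 1077.844ms @ 3 + 538.922ms (3/2)
3. 1616.766ms @ 9/2 + 538.922ms (3/2)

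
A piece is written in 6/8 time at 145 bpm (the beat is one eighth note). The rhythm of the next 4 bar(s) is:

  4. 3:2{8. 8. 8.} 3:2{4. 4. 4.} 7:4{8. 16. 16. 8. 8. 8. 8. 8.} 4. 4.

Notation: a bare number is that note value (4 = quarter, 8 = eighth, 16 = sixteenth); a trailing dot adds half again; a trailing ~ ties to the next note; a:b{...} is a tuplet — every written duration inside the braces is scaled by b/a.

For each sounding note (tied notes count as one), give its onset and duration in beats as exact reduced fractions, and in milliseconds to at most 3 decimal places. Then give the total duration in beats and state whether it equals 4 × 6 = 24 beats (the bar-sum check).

1) 0.0ms=0b +1241.379ms=3b
2) 1241.379ms=3b +413.793ms=1b
3) 1655.172ms=4b +413.793ms=1b
4) 2068.966ms=5b +413.793ms=1b
5) 2482.759ms=6b +827.586ms=2b
6) 3310.345ms=8b +827.586ms=2b
7) 4137.931ms=10b +827.586ms=2b
8) 4965.517ms=12b +354.68ms=6/7b
9) 5320.197ms=90/7b +177.34ms=3/7b
10) 5497.537ms=93/7b +177.34ms=3/7b
11) 5674.877ms=96/7b +354.68ms=6/7b
12) 6029.557ms=102/7b +354.68ms=6/7b
13) 6384.236ms=108/7b +354.68ms=6/7b
14) 6738.916ms=114/7b +354.68ms=6/7b
15) 7093.596ms=120/7b +354.68ms=6/7b
16) 7448.276ms=18b +1241.379ms=3b
17) 8689.655ms=21b +1241.379ms=3b
Σ=24b of 24 (145bpm 6/8) — PASS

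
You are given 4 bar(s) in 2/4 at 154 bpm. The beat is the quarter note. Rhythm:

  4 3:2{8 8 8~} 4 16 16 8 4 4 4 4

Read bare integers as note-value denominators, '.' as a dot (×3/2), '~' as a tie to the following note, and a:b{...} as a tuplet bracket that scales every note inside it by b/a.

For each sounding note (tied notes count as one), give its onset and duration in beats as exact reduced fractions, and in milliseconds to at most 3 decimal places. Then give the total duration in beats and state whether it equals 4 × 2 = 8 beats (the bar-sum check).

1) 0.0ms=0b +389.61ms=1b
2) 389.61ms=1b +129.87ms=1/3b
3) 519.481ms=4/3b +129.87ms=1/3b
4) 649.351ms=5/3b +519.481ms=4/3b
5) 1168.831ms=3b +97.403ms=1/4b
6) 1266.234ms=13/4b +97.403ms=1/4b
7) 1363.636ms=7/2b +194.805ms=1/2b
8) 1558.442ms=4b +389.61ms=1b
9) 1948.052ms=5b +389.61ms=1b
10) 2337.662ms=6b +389.61ms=1b
11) 2727.273ms=7b +389.61ms=1b
Σ=8b of 8 (154bpm 2/4) — PASS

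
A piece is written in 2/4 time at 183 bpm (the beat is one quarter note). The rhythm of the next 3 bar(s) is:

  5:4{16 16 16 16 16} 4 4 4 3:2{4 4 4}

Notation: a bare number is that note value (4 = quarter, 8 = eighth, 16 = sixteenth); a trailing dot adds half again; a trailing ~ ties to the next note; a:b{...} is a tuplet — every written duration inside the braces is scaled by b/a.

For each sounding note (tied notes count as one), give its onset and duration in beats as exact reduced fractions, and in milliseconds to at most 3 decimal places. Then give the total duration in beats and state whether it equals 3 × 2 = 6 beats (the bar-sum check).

1) 0.0ms=0b +65.574ms=1/5b
2) 65.574ms=1/5b +65.574ms=1/5b
3) 131.148ms=2/5b +65.574ms=1/5b
4) 196.721ms=3/5b +65.574ms=1/5b
5) 262.295ms=4/5b +65.574ms=1/5b
6) 327.869ms=1b +327.869ms=1b
7) 655.738ms=2b +327.869ms=1b
8) 983.607ms=3b +327.869ms=1b
9) 1311.475ms=4b +218.579ms=2/3b
10) 1530.055ms=14/3b +218.579ms=2/3b
11) 1748.634ms=16/3b +218.579ms=2/3b
Σ=6b of 6 (183bpm 2/4) — PASS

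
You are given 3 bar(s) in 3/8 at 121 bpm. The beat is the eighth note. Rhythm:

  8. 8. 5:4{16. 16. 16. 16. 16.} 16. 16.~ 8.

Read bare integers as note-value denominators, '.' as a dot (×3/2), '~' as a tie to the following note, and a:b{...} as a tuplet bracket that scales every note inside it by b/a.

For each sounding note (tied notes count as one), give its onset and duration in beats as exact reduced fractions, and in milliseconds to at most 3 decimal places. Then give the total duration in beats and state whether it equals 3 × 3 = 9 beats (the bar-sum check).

1) 0.0ms=0b +743.802ms=3/2b
2) 743.802ms=3/2b +743.802ms=3/2b
3) 1487.603ms=3b +297.521ms=3/5b
4) 1785.124ms=18/5b +297.521ms=3/5b
5) 2082.645ms=21/5b +297.521ms=3/5b
6) 2380.165ms=24/5b +297.521ms=3/5b
7) 2677.686ms=27/5b +297.521ms=3/5b
8) 2975.207ms=6b +371.901ms=3/4b
9) 3347.107ms=27/4b +1115.702ms=9/4b
Σ=9b of 9 (121bpm 3/8) — PASS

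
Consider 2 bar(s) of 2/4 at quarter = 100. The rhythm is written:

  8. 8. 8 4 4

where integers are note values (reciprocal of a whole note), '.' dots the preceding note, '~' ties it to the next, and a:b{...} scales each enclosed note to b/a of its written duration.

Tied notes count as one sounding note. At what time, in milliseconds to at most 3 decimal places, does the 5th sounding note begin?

note 5 onset = 3b = 1800.0ms

1. 0.0ms @ 0 + 450.0ms (3/4)
2. 450.0ms @ 3/4 + 450.0ms (3/4)
3. 900.0ms @ 3/2 + 300.0ms (1/2)
4. 1200.0ms @ 2 + 600.0ms (1)
5. 1800.0ms @ 3 + 600.0ms (1)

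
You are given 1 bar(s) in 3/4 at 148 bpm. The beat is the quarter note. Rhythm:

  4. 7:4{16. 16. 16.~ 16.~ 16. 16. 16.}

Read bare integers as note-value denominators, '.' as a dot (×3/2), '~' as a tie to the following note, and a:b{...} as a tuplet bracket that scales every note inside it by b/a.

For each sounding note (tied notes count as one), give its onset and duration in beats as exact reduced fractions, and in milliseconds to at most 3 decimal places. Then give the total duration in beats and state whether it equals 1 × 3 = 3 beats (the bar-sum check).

1) 0.0ms=0b +608.108ms=3/2b
2) 608.108ms=3/2b +86.873ms=3/14b
3) 694.981ms=12/7b +86.873ms=3/14b
4) 781.853ms=27/14b +260.618ms=9/14b
5) 1042.471ms=18/7b +86.873ms=3/14b
6) 1129.344ms=39/14b +86.873ms=3/14b
Σ=3b of 3 (148bpm 3/4) — PASS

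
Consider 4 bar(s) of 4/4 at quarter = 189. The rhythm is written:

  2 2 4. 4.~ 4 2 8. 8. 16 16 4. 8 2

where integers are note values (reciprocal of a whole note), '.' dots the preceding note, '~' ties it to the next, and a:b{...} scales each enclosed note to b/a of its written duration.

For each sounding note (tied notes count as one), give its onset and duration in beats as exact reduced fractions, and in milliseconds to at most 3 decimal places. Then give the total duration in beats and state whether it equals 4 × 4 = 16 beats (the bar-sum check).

1) 0.0ms=0b +634.921ms=2b
2) 634.921ms=2b +634.921ms=2b
3) 1269.841ms=4b +476.19ms=3/2b
4) 1746.032ms=11/2b +793.651ms=5/2b
5) 2539.683ms=8b +634.921ms=2b
6) 3174.603ms=10b +238.095ms=3/4b
7) 3412.698ms=43/4b +238.095ms=3/4b
8) 3650.794ms=23/2b +79.365ms=1/4b
9) 3730.159ms=47/4b +79.365ms=1/4b
10) 3809.524ms=12b +476.19ms=3/2b
11) 4285.714ms=27/2b +158.73ms=1/2b
12) 4444.444ms=14b +634.921ms=2b
Σ=16b of 16 (189bpm 4/4) — PASS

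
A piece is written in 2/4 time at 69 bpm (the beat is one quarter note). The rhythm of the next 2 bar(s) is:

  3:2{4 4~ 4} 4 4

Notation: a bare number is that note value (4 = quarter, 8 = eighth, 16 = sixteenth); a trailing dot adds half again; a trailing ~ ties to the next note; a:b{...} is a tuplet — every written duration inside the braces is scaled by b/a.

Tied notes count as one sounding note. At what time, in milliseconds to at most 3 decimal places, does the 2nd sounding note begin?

note 2 onset = 2/3b = 579.71ms

1. 0.0ms @ 0 + 579.71ms (2/3)
2. 579.71ms @ 2/3 + 1159.42ms (4/3)
3. 1739.13ms @ 2 + 869.565ms (1)
4. 2608.696ms @ 3 + 869.565ms (1)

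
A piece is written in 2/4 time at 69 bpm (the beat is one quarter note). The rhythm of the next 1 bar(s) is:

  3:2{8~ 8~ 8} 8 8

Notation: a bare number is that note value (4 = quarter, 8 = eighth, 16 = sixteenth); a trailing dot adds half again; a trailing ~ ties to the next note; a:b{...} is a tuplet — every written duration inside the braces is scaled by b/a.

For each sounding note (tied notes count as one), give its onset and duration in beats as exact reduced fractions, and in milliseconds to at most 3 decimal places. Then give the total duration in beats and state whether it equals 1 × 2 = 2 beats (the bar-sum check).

1) 0.0ms=0b +869.565ms=1b
2) 869.565ms=1b +434.783ms=1/2b
3) 1304.348ms=3/2b +434.783ms=1/2b
Σ=2b of 2 (69bpm 2/4) — PASS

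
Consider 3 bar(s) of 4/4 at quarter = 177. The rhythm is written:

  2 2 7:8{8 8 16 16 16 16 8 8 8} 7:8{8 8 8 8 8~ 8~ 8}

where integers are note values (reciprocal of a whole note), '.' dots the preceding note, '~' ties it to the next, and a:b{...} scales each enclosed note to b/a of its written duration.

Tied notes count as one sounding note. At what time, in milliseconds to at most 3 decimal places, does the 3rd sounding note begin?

note 3 onset = 4b = 1355.932ms

1. 0.0ms @ 0 + 677.966ms (2)
2. 677.966ms @ 2 + 677.966ms (2)
3. 1355.932ms @ 4 + 193.705ms (4/7)
4. 1549.637ms @ 32/7 + 193.705ms (4/7)
5. 1743.341ms @ 36/7 + 96.852ms (2/7)
6. 1840.194ms @ 38/7 + 96.852ms (2/7)
7. 1937.046ms @ 40/7 + 96.852ms (2/7)
8. 2033.898ms @ 6 + 96.852ms (2/7)
9. 2130.751ms @ 44/7 + 193.705ms (4/7)
10. 2324.455ms @ 48/7 + 193.705ms (4/7)
11. 2518.16ms @ 52/7 + 193.705ms (4/7)
12. 2711.864ms @ 8 + 193.705ms (4/7)
13. 2905.569ms @ 60/7 + 193.705ms (4/7)
14. 3099.274ms @ 64/7 + 193.705ms (4/7)
15. 3292.978ms @ 68/7 + 193.705ms (4/7)
16. 3486.683ms @ 72/7 + 581.114ms (12/7)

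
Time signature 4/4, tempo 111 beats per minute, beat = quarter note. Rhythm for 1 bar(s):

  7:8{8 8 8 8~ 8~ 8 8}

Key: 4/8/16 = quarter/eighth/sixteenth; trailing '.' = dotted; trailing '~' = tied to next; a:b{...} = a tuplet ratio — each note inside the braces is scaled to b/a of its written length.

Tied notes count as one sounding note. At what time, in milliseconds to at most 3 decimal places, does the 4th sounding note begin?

1. 0.0ms @ 0 + 308.88ms (4/7)
2. 308.88ms @ 4/7 + 308.88ms (4/7)
3. 617.761ms @ 8/7 + 308.88ms (4/7)
4. 926.641ms @ 12/7 + 926.641ms (12/7)
5. 1853.282ms @ 24/7 + 308.88ms (4/7)

note 4 onset = 12/7b = 926.641ms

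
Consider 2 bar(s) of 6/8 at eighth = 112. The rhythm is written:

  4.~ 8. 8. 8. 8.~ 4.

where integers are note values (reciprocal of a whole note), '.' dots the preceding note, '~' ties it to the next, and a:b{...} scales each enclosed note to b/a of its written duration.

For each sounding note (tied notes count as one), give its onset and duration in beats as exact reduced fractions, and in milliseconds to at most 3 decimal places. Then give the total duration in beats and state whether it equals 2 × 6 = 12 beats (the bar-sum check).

1) 0.0ms=0b +2410.714ms=9/2b
2) 2410.714ms=9/2b +803.571ms=3/2b
3) 3214.286ms=6b +803.571ms=3/2b
4) 4017.857ms=15/2b +2410.714ms=9/2b
Σ=12b of 12 (112bpm 6/8) — PASS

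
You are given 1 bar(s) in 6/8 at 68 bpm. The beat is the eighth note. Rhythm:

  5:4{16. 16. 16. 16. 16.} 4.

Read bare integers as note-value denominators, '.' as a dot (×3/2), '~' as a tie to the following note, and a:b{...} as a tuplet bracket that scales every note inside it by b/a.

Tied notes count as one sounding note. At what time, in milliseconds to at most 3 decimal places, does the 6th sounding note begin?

note 6 onset = 3b = 2647.059ms

1. 0.0ms @ 0 + 529.412ms (3/5)
2. 529.412ms @ 3/5 + 529.412ms (3/5)
3. 1058.824ms @ 6/5 + 529.412ms (3/5)
4. 1588.235ms @ 9/5 + 529.412ms (3/5)
5. 2117.647ms @ 12/5 + 529.412ms (3/5)
6. 2647.059ms @ 3 + 2647.059ms (3)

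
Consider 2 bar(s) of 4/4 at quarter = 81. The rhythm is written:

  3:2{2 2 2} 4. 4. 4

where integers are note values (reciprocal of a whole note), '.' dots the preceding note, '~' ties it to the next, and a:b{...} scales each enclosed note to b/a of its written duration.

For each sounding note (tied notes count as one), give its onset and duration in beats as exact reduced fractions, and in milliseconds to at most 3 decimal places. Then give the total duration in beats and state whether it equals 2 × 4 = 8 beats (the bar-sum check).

1) 0.0ms=0b +987.654ms=4/3b
2) 987.654ms=4/3b +987.654ms=4/3b
3) 1975.309ms=8/3b +987.654ms=4/3b
4) 2962.963ms=4b +1111.111ms=3/2b
5) 4074.074ms=11/2b +1111.111ms=3/2b
6) 5185.185ms=7b +740.741ms=1b
Σ=8b of 8 (81bpm 4/4) — PASS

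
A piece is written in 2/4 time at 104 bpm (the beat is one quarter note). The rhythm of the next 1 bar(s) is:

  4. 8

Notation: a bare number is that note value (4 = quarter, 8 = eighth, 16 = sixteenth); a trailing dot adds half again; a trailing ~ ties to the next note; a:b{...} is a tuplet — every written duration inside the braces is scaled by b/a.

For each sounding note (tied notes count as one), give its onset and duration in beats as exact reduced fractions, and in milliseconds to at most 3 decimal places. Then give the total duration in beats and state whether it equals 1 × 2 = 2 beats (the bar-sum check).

1) 0.0ms=0b +865.385ms=3/2b
2) 865.385ms=3/2b +288.462ms=1/2b
Σ=2b of 2 (104bpm 2/4) — PASS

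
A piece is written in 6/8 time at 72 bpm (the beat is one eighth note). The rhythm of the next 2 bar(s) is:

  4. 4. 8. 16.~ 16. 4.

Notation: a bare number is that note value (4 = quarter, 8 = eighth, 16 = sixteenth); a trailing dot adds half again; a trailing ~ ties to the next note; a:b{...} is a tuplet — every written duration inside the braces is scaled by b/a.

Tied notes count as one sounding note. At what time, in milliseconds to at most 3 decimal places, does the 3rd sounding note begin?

note 3 onset = 6b = 5000.0ms

1. 0.0ms @ 0 + 2500.0ms (3)
2. 2500.0ms @ 3 + 2500.0ms (3)
3. 5000.0ms @ 6 + 1250.0ms (3/2)
4. 6250.0ms @ 15/2 + 1250.0ms (3/2)
5. 7500.0ms @ 9 + 2500.0ms (3)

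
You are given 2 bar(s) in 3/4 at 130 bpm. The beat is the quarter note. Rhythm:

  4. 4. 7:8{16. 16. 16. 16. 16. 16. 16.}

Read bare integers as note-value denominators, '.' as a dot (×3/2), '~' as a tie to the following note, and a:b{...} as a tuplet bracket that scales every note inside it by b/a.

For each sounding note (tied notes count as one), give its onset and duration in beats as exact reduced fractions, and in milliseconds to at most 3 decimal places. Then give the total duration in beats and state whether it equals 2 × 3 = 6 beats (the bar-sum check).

1) 0.0ms=0b +692.308ms=3/2b
2) 692.308ms=3/2b +692.308ms=3/2b
3) 1384.615ms=3b +197.802ms=3/7b
4) 1582.418ms=24/7b +197.802ms=3/7b
5) 1780.22ms=27/7b +197.802ms=3/7b
6) 1978.022ms=30/7b +197.802ms=3/7b
7) 2175.824ms=33/7b +197.802ms=3/7b
8) 2373.626ms=36/7b +197.802ms=3/7b
9) 2571.429ms=39/7b +197.802ms=3/7b
Σ=6b of 6 (130bpm 3/4) — PASS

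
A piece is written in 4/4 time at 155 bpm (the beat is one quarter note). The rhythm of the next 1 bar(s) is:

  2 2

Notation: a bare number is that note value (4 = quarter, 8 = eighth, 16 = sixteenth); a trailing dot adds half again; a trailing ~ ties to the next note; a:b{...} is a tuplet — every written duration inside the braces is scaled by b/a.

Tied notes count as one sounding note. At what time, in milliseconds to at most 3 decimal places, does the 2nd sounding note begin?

note 2 onset = 2b = 774.194ms

1. 0.0ms @ 0 + 774.194ms (2)
2. 774.194ms @ 2 + 774.194ms (2)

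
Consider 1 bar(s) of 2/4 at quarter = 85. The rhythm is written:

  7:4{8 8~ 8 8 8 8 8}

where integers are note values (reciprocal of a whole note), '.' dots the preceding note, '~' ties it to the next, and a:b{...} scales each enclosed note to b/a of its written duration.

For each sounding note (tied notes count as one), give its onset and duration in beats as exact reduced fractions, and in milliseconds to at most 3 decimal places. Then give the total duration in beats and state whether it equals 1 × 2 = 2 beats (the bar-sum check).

1) 0.0ms=0b +201.681ms=2/7b
2) 201.681ms=2/7b +403.361ms=4/7b
3) 605.042ms=6/7b +201.681ms=2/7b
4) 806.723ms=8/7b +201.681ms=2/7b
5) 1008.403ms=10/7b +201.681ms=2/7b
6) 1210.084ms=12/7b +201.681ms=2/7b
Σ=2b of 2 (85bpm 2/4) — PASS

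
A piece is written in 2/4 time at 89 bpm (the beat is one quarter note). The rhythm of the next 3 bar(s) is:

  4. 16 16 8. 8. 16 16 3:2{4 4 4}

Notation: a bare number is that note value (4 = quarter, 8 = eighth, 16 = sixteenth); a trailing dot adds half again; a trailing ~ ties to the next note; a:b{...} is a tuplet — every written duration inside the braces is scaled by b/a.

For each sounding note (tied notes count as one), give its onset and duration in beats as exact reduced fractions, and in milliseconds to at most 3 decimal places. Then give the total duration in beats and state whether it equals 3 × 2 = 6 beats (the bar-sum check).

1) 0.0ms=0b +1011.236ms=3/2b
2) 1011.236ms=3/2b +168.539ms=1/4b
3) 1179.775ms=7/4b +168.539ms=1/4b
4) 1348.315ms=2b +505.618ms=3/4b
5) 1853.933ms=11/4b +505.618ms=3/4b
6) 2359.551ms=7/2b +168.539ms=1/4b
7) 2528.09ms=15/4b +168.539ms=1/4b
8) 2696.629ms=4b +449.438ms=2/3b
9) 3146.067ms=14/3b +449.438ms=2/3b
10) 3595.506ms=16/3b +449.438ms=2/3b
Σ=6b of 6 (89bpm 2/4) — PASS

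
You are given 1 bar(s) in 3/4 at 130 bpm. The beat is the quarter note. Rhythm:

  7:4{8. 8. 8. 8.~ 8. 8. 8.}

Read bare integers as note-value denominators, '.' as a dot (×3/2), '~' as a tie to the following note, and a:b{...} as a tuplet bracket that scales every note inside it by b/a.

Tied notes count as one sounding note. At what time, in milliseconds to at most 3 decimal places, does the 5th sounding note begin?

note 5 onset = 15/7b = 989.011ms

1. 0.0ms @ 0 + 197.802ms (3/7)
2. 197.802ms @ 3/7 + 197.802ms (3/7)
3. 395.604ms @ 6/7 + 197.802ms (3/7)
4. 593.407ms @ 9/7 + 395.604ms (6/7)
5. 989.011ms @ 15/7 + 197.802ms (3/7)
6. 1186.813ms @ 18/7 + 197.802ms (3/7)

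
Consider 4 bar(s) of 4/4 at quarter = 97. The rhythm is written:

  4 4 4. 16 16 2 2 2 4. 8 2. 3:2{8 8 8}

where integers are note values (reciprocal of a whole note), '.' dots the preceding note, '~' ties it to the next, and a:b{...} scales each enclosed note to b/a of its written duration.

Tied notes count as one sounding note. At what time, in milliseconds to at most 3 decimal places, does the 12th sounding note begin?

1. 0.0ms @ 0 + 618.557ms (1)
2. 618.557ms @ 1 + 618.557ms (1)
3. 1237.113ms @ 2 + 927.835ms (3/2)
4. 2164.948ms @ 7/2 + 154.639ms (1/4)
5. 2319.588ms @ 15/4 + 154.639ms (1/4)
6. 2474.227ms @ 4 + 1237.113ms (2)
7. 3711.34ms @ 6 + 1237.113ms (2)
8. 4948.454ms @ 8 + 1237.113ms (2)
9. 6185.567ms @ 10 + 927.835ms (3/2)
10. 7113.402ms @ 23/2 + 309.278ms (1/2)
11. 7422.68ms @ 12 + 1855.67ms (3)
12. 9278.351ms @ 15 + 206.186ms (1/3)
13. 9484.536ms @ 46/3 + 206.186ms (1/3)
14. 9690.722ms @ 47/3 + 206.186ms (1/3)

note 12 onset = 15b = 9278.351ms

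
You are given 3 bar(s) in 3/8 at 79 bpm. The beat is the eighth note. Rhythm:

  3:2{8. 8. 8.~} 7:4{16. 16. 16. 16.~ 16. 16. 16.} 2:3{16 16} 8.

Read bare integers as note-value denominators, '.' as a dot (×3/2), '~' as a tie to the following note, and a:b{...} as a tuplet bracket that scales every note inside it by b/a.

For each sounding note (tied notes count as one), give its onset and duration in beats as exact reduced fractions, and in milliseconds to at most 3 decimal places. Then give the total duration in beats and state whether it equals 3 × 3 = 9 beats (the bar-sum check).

1) 0.0ms=0b +759.494ms=1b
2) 759.494ms=1b +759.494ms=1b
3) 1518.987ms=2b +1084.991ms=10/7b
4) 2603.978ms=24/7b +325.497ms=3/7b
5) 2929.476ms=27/7b +325.497ms=3/7b
6) 3254.973ms=30/7b +650.995ms=6/7b
7) 3905.967ms=36/7b +325.497ms=3/7b
8) 4231.465ms=39/7b +325.497ms=3/7b
9) 4556.962ms=6b +569.62ms=3/4b
10) 5126.582ms=27/4b +569.62ms=3/4b
11) 5696.203ms=15/2b +1139.241ms=3/2b
Σ=9b of 9 (79bpm 3/8) — PASS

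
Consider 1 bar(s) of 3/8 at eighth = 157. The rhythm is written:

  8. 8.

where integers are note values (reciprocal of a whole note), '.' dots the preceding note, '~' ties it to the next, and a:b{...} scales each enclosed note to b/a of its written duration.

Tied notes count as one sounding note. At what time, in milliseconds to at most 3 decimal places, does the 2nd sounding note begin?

note 2 onset = 3/2b = 573.248ms

1. 0.0ms @ 0 + 573.248ms (3/2)
2. 573.248ms @ 3/2 + 573.248ms (3/2)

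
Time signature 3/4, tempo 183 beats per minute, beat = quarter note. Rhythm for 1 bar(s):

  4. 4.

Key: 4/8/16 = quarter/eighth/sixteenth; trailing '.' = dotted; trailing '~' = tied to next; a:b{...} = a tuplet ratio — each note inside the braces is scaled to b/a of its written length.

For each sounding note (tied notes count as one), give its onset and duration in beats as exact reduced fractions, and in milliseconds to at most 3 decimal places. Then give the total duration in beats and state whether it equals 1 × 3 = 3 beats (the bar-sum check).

1) 0.0ms=0b +491.803ms=3/2b
2) 491.803ms=3/2b +491.803ms=3/2b
Σ=3b of 3 (183bpm 3/4) — PASS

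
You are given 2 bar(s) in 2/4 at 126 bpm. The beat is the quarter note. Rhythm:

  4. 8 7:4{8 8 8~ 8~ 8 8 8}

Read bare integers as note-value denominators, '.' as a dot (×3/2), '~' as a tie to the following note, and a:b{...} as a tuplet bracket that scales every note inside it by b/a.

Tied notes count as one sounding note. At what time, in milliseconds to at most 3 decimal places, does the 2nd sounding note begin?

1. 0.0ms @ 0 + 714.286ms (3/2)
2. 714.286ms @ 3/2 + 238.095ms (1/2)
3. 952.381ms @ 2 + 136.054ms (2/7)
4. 1088.435ms @ 16/7 + 136.054ms (2/7)
5. 1224.49ms @ 18/7 + 408.163ms (6/7)
6. 1632.653ms @ 24/7 + 136.054ms (2/7)
7. 1768.707ms @ 26/7 + 136.054ms (2/7)

note 2 onset = 3/2b = 714.286ms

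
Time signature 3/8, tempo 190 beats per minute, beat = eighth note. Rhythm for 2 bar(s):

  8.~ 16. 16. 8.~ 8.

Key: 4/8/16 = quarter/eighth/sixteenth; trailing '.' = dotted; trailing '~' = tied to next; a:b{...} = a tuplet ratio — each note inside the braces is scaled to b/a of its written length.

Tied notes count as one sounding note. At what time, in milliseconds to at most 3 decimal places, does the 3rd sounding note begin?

1. 0.0ms @ 0 + 710.526ms (9/4)
2. 710.526ms @ 9/4 + 236.842ms (3/4)
3. 947.368ms @ 3 + 947.368ms (3)

note 3 onset = 3b = 947.368ms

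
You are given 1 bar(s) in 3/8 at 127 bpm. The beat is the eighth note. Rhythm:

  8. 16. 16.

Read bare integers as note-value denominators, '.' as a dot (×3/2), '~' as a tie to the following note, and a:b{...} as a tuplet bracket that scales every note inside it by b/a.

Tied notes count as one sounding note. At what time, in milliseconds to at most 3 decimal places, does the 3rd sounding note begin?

note 3 onset = 9/4b = 1062.992ms

1. 0.0ms @ 0 + 708.661ms (3/2)
2. 708.661ms @ 3/2 + 354.331ms (3/4)
3. 1062.992ms @ 9/4 + 354.331ms (3/4)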